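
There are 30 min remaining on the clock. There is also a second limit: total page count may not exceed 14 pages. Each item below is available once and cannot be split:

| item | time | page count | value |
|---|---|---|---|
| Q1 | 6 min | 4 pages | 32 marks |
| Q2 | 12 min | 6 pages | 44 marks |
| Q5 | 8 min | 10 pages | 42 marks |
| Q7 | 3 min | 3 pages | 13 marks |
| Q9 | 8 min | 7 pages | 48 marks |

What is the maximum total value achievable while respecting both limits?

Feasible sets respecting both limits:
- Q1+Q7+Q9: time 17, page count 14, value 93
- Q2+Q9: time 20, page count 13, value 92
- Q1+Q2+Q7: time 21, page count 13, value 89
- Q1+Q9: time 14, page count 11, value 80
Best: 93 marks.

93 marks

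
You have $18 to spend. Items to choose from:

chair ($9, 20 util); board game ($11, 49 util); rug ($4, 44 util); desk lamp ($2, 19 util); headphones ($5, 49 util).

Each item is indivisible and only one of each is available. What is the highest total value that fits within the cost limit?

Check high-value combinations within $18:
- board game+desk lamp+headphones: cost 11+2+5=18, value 49+19+49=117
- chair+rug+headphones: cost 9+4+5=18, value 20+44+49=113
- rug+desk lamp+headphones: cost 4+2+5=11, value 44+19+49=112
- board game+rug+desk lamp: cost 11+4+2=17, value 49+44+19=112
- board game+headphones: cost 11+5=16, value 49+49=98
Best: 117 util.

117 util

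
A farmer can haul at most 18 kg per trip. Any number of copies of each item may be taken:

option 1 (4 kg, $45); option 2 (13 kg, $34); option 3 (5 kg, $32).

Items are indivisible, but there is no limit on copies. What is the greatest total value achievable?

Best value-per-unit is option 1 at 45/4, and filling with it alone uses weight 4×4=16. No mix of the others beats 4×45 = 180.

$180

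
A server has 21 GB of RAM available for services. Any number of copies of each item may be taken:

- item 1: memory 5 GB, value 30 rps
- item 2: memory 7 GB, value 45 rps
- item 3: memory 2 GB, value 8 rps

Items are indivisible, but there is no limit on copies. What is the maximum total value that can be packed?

Best value-per-unit is item 2 at 45/7, and filling with it alone uses memory 3×7=21. No mix of the others beats 3×45 = 135.

135 rps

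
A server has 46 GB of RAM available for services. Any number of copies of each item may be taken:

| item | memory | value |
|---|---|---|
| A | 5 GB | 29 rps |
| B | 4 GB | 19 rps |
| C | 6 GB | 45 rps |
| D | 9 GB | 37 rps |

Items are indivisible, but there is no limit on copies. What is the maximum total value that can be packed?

334 rps

Best value-per-unit is C at 45/6; filling with it alone gives 7×45 = 315.
Optimal mix: 1×B + 7×C → memory 46, value 334.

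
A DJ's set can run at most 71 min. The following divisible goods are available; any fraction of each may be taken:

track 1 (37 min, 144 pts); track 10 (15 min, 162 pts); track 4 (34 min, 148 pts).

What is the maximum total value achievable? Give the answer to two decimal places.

Take in order of value per unit:
- track 10 (162/15 per unit): all 15 → value 162, running total 162.00
- track 4 (148/34 per unit): all 34 → value 148, running total 310.00
- track 1 (144/37 per unit): 22 of 37 → value 22×144/37 = 85.6216, running total 395.62
Total 395.62.

395.62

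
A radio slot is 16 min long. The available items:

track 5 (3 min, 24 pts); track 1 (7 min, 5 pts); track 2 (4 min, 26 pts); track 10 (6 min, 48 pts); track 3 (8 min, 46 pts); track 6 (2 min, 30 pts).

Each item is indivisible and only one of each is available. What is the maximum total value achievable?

128 pts

This is a 0/1 knapsack; check combinations near the capacity.
- track 5+track 2+track 10+track 6: duration 3+4+6+2=15, value 24+26+48+30=128
- track 10+track 3+track 6: duration 6+8+2=16, value 48+46+30=124
- track 2+track 10+track 6: duration 4+6+2=12, value 26+48+30=104
Best: 128 pts.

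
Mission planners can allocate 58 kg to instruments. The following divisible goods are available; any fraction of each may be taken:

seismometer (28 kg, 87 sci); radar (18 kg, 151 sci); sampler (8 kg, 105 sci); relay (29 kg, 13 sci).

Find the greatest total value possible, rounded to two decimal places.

344.79

Take in order of value per unit:
- sampler (105/8 per unit): all 8 → value 105, running total 105.00
- radar (151/18 per unit): all 18 → value 151, running total 256.00
- seismometer (87/28 per unit): all 28 → value 87, running total 343.00
- relay (13/29 per unit): 4 of 29 → value 4×13/29 = 1.7931, running total 344.79
Total 344.79.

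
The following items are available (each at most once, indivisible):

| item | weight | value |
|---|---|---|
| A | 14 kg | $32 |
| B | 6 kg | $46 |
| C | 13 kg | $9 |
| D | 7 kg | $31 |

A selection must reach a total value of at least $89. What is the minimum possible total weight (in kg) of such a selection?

27

Subsets with value ≥ 89, sorted by total weight:
- A+B+D: weight 27, value 109
- A+B+C+D: weight 40, value 118
Minimum weight: 27 kg.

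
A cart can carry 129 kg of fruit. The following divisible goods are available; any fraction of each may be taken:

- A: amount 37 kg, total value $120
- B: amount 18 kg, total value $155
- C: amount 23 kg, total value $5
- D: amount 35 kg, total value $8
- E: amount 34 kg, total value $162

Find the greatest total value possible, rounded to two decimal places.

Take in order of value per unit:
- B (155/18 per unit): all 18 → value 155, running total 155.00
- E (162/34 per unit): all 34 → value 162, running total 317.00
- A (120/37 per unit): all 37 → value 120, running total 437.00
- D (8/35 per unit): all 35 → value 8, running total 445.00
- C (5/23 per unit): 5 of 23 → value 5×5/23 = 1.0870, running total 446.09
Total 446.09.

446.09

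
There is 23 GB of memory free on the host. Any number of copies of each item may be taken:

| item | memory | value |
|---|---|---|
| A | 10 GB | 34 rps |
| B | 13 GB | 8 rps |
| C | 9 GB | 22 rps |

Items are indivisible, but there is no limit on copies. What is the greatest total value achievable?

68 rps

Best value-per-unit is A at 34/10, and filling with it alone uses memory 2×10=20. No mix of the others beats 2×34 = 68.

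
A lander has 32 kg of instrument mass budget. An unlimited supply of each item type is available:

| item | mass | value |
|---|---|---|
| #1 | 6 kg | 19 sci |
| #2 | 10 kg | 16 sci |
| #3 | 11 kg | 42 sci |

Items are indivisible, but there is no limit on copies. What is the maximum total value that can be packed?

Best value-per-unit is #3 at 42/11; filling with it alone gives 2×42 = 84.
Optimal mix: 1×#1 + 2×#3 → mass 28, value 103.

103 sci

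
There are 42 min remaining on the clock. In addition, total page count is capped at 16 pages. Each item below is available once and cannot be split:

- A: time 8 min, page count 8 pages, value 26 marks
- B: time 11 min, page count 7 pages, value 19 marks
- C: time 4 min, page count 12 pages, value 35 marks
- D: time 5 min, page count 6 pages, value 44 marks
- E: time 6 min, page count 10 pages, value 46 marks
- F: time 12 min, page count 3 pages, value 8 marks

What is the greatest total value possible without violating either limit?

Feasible sets respecting both limits:
- D+E: time 11, page count 16, value 90
- B+D+F: time 28, page count 16, value 71
- A+D: time 13, page count 14, value 70
Best: 90 marks.

90 marks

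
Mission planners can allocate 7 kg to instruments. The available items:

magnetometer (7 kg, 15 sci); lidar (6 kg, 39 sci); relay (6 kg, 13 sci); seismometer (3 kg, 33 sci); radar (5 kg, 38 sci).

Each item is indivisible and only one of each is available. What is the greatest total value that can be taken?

Check high-value combinations within 7 kg:
- lidar: mass 6, value 39
- radar: mass 5, value 38
- seismometer: mass 3, value 33
- magnetometer: mass 7, value 15
Best: 39 sci.

39 sci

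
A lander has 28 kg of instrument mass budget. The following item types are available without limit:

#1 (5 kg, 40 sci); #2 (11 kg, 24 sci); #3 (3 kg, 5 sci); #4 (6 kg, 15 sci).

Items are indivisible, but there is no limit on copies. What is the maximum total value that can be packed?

Best value-per-unit is #1 at 40/5; filling with it alone gives 5×40 = 200.
Optimal mix: 5×#1 + 1×#3 → mass 28, value 205.

205 sci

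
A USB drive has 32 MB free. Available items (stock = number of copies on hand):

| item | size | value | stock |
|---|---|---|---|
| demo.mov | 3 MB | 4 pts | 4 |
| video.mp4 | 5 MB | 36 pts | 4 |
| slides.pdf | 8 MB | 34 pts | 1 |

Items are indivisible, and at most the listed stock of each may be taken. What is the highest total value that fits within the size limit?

182 pts

Top feasible selections:
- 1×demo.mov + 4×video.mp4 + 1×slides.pdf: size 31, value 182
- 4×video.mp4 + 1×slides.pdf: size 28, value 178
- 4×demo.mov + 4×video.mp4: size 32, value 160
Best: 182 pts.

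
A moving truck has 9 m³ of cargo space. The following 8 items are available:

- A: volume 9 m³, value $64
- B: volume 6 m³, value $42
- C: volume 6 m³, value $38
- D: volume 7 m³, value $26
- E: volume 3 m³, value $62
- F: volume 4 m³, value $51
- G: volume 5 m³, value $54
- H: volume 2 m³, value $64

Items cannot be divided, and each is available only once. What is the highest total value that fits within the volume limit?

$177

Check high-value combinations within 9 m³:
- E+F+H: volume 3+4+2=9, value 62+51+64=177
- E+H: volume 3+2=5, value 62+64=126
- G+H: volume 5+2=7, value 54+64=118
Best: $177.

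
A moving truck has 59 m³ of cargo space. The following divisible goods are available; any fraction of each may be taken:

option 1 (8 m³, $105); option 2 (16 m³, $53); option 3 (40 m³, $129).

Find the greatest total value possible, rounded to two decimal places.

Take in order of value per unit:
- option 1 (105/8 per unit): all 8 → value 105, running total 105.00
- option 2 (53/16 per unit): all 16 → value 53, running total 158.00
- option 3 (129/40 per unit): 35 of 40 → value 35×129/40 = 112.8750, running total 270.88
Total 270.88.

270.88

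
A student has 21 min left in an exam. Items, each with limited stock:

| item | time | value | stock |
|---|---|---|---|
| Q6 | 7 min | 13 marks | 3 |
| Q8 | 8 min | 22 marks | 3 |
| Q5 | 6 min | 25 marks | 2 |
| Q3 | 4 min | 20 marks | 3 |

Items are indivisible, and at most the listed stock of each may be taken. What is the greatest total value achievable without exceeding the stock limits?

Top feasible selections:
- 2×Q5 + 2×Q3: time 20, value 90
- 1×Q5 + 3×Q3: time 18, value 85
Best: 90 marks.

90 marks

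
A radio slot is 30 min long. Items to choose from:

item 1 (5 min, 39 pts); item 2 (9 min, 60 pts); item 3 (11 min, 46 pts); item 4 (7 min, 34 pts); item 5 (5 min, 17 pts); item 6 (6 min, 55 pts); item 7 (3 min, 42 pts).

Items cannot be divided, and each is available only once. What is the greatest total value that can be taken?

Check high-value combinations within 30 min:
- item 1+item 2+item 4+item 6+item 7: duration 5+9+7+6+3=30, value 39+60+34+55+42=230
- item 1+item 2+item 5+item 6+item 7: duration 5+9+5+6+3=28, value 39+60+17+55+42=213
- item 2+item 4+item 5+item 6+item 7: duration 9+7+5+6+3=30, value 60+34+17+55+42=208
- item 2+item 3+item 6+item 7: duration 9+11+6+3=29, value 60+46+55+42=203
- item 1+item 3+item 5+item 6+item 7: duration 5+11+5+6+3=30, value 39+46+17+55+42=199
Best: 230 pts.

230 pts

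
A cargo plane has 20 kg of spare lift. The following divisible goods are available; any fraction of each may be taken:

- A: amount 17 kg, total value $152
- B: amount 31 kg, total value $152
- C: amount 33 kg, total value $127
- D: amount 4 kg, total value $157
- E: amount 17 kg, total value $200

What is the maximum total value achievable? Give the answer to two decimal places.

345.24

Take in order of value per unit:
- D (157/4 per unit): all 4 → value 157, running total 157.00
- E (200/17 per unit): 16 of 17 → value 16×200/17 = 188.2353, running total 345.24
Total 345.24.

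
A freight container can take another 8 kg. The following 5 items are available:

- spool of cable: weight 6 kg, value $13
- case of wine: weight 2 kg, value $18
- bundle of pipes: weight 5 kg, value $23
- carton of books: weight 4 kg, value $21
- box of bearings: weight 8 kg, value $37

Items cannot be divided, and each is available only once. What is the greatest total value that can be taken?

$41

Check high-value combinations within 8 kg:
- case of wine+bundle of pipes: weight 2+5=7, value 18+23=41
- case of wine+carton of books: weight 2+4=6, value 18+21=39
- box of bearings: weight 8, value 37
Best: $41.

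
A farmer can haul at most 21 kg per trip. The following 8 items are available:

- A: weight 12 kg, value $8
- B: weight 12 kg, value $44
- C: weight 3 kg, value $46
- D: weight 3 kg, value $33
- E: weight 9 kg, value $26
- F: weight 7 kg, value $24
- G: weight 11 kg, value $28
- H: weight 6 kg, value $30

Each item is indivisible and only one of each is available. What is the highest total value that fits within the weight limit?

Check high-value combinations within 21 kg:
- C+D+E+H: weight 3+3+9+6=21, value 46+33+26+30=135
- C+D+F+H: weight 3+3+7+6=19, value 46+33+24+30=133
- B+C+D: weight 12+3+3=18, value 44+46+33=123
- B+C+H: weight 12+3+6=21, value 44+46+30=120
Best: $135.

$135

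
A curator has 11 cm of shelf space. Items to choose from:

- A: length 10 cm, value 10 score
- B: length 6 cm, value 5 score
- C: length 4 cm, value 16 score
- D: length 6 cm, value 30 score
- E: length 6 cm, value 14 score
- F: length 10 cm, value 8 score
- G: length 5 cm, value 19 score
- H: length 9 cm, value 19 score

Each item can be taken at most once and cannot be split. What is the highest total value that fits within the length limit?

49 score

This is a 0/1 knapsack; check combinations near the capacity.
- D+G: length 6+5=11, value 30+19=49
- C+D: length 4+6=10, value 16+30=46
- C+G: length 4+5=9, value 16+19=35
Best: 49 score.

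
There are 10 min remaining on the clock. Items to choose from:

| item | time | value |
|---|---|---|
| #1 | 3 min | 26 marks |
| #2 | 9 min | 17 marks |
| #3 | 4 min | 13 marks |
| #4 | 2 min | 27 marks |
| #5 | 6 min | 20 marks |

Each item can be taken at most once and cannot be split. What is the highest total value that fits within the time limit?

Check high-value combinations within 10 min:
- #1+#3+#4: time 3+4+2=9, value 26+13+27=66
- #1+#4: time 3+2=5, value 26+27=53
- #4+#5: time 2+6=8, value 27+20=47
- #1+#5: time 3+6=9, value 26+20=46
- #3+#4: time 4+2=6, value 13+27=40
Best: 66 marks.

66 marks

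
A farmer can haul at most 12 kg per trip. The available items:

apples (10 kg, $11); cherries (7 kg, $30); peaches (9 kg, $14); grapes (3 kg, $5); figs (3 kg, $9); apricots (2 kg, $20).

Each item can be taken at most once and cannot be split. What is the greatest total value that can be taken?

This is a 0/1 knapsack; check combinations near the capacity.
- cherries+figs+apricots: weight 7+3+2=12, value 30+9+20=59
- cherries+grapes+apricots: weight 7+3+2=12, value 30+5+20=55
- cherries+apricots: weight 7+2=9, value 30+20=50
- cherries+figs: weight 7+3=10, value 30+9=39
- cherries+grapes: weight 7+3=10, value 30+5=35
Best: $59.

$59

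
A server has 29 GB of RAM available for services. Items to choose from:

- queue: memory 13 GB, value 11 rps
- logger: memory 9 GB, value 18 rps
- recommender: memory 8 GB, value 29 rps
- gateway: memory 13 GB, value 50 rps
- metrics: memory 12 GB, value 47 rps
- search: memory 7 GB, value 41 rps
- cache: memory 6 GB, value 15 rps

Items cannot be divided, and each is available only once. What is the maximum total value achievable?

This is a 0/1 knapsack; check combinations near the capacity.
- recommender+gateway+search: memory 8+13+7=28, value 29+50+41=120
- recommender+metrics+search: memory 8+12+7=27, value 29+47+41=117
- logger+gateway+search: memory 9+13+7=29, value 18+50+41=109
- gateway+search+cache: memory 13+7+6=26, value 50+41+15=106
- logger+metrics+search: memory 9+12+7=28, value 18+47+41=106
Best: 120 rps.

120 rps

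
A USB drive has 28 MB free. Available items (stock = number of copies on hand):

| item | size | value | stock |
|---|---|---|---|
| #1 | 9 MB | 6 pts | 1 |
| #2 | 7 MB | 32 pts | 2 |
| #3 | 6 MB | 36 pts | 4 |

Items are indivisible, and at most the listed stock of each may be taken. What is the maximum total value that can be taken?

Best selections within size 28 and stock limits:
- 4×#3: size 24, value 144
- 1×#2 + 3×#3: size 25, value 140
- 2×#2 + 2×#3: size 26, value 136
Best: 144 pts.

144 pts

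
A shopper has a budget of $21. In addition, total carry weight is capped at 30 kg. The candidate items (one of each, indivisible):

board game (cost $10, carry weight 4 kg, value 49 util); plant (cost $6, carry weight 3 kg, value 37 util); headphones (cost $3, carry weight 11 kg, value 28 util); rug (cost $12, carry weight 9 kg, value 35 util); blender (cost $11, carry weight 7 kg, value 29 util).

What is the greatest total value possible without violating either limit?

114 util

Feasible sets respecting both limits:
- board game+plant+headphones: cost 19, carry weight 18, value 114
- plant+headphones+rug: cost 21, carry weight 23, value 100
- plant+headphones+blender: cost 20, carry weight 21, value 94
Best: 114 util.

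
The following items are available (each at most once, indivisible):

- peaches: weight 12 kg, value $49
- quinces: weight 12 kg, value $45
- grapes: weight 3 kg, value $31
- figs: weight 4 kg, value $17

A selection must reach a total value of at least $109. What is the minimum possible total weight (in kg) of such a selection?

27

Subsets with value ≥ 109, sorted by total weight:
- peaches+quinces+grapes: weight 27, value 125
- peaches+quinces+figs: weight 28, value 111
- peaches+quinces+grapes+figs: weight 31, value 142
Minimum weight: 27 kg.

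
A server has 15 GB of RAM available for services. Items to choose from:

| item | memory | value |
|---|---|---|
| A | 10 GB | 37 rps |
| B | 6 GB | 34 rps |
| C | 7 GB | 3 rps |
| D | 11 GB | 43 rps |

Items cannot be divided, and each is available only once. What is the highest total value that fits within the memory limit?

43 rps

Check high-value combinations within 15 GB:
- D: memory 11, value 43
- A: memory 10, value 37
- B+C: memory 6+7=13, value 34+3=37
- B: memory 6, value 34
- C: memory 7, value 3
Best: 43 rps.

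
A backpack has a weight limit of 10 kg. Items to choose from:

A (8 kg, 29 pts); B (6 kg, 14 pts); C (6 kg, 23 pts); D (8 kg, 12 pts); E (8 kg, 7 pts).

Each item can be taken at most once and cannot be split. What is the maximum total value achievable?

29 pts

This is a 0/1 knapsack; check combinations near the capacity.
- A: weight 8, value 29
- C: weight 6, value 23
- B: weight 6, value 14
- D: weight 8, value 12
- E: weight 8, value 7
Best: 29 pts.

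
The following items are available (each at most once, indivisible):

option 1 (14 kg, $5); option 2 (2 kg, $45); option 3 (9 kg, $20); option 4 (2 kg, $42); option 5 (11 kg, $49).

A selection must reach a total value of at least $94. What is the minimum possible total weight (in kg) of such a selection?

13

Subsets with value ≥ 94, sorted by total weight:
- option 2+option 3+option 4: weight 13, value 107
- option 2+option 5: weight 13, value 94
Minimum weight: 13 kg.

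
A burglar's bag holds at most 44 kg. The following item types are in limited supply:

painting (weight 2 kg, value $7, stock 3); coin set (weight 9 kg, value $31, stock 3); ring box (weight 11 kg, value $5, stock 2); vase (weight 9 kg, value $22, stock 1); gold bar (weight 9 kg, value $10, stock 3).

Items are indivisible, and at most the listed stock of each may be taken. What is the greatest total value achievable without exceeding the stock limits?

Top feasible selections:
- 3×painting + 3×coin set + 1×vase: weight 42, value 136
- 2×painting + 3×coin set + 1×vase: weight 40, value 129
- 3×painting + 3×coin set + 1×gold bar: weight 42, value 124
Best: $136.

$136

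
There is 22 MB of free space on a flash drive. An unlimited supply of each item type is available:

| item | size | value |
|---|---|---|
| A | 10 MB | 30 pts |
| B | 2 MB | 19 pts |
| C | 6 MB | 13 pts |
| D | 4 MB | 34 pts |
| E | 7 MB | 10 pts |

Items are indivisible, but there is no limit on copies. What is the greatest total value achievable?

Best value-per-unit is B at 19/2, and filling with it alone uses size 11×2=22. No mix of the others beats 11×19 = 209.

209 pts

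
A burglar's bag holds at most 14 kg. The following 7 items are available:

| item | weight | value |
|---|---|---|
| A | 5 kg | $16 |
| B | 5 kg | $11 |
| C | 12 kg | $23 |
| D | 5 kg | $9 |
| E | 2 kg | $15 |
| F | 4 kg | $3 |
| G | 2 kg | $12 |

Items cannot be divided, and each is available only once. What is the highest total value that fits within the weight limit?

Check high-value combinations within 14 kg:
- A+B+E+G: weight 5+5+2+2=14, value 16+11+15+12=54
- A+D+E+G: weight 5+5+2+2=14, value 16+9+15+12=52
- B+D+E+G: weight 5+5+2+2=14, value 11+9+15+12=47
Best: $54.

$54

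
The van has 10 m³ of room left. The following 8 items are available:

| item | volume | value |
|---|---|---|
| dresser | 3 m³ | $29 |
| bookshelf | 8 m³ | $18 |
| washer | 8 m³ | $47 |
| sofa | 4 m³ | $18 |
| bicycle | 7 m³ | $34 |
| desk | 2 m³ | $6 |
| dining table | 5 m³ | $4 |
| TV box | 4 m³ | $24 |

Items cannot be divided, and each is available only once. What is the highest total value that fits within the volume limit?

Check high-value combinations within 10 m³:
- dresser+bicycle: volume 3+7=10, value 29+34=63
- dresser+desk+TV box: volume 3+2+4=9, value 29+6+24=59
- dresser+TV box: volume 3+4=7, value 29+24=53
Best: $63.

$63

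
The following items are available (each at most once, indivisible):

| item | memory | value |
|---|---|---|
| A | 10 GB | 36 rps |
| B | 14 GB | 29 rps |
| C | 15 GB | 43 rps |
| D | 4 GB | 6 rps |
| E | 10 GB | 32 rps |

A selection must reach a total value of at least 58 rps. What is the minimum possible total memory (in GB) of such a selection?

20

Subsets with value ≥ 58, sorted by total memory:
- A+E: memory 20, value 68
- A+D+E: memory 24, value 74
Minimum memory: 20 GB.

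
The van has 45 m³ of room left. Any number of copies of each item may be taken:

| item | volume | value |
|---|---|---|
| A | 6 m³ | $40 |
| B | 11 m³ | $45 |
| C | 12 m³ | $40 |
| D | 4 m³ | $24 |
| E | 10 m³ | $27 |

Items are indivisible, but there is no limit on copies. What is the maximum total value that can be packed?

$288

Best value-per-unit is A at 40/6; filling with it alone gives 7×40 = 280.
Optimal mix: 6×A + 2×D → volume 44, value 288.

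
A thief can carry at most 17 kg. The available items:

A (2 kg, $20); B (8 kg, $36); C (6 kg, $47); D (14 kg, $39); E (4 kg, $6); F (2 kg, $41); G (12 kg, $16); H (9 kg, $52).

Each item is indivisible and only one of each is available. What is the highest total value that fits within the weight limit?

Check high-value combinations within 17 kg:
- C+F+H: weight 6+2+9=17, value 47+41+52=140
- B+C+F: weight 8+6+2=16, value 36+47+41=124
- A+C+H: weight 2+6+9=17, value 20+47+52=119
Best: $140.

$140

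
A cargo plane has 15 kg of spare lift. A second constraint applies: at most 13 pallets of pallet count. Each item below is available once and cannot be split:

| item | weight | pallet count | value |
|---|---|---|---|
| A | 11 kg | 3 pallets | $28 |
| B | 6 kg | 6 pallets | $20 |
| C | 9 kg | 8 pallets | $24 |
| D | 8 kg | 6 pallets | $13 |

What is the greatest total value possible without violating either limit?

$33

Feasible sets respecting both limits:
- B+D: weight 14, pallet count 12, value 33
- A: weight 11, pallet count 3, value 28
- C: weight 9, pallet count 8, value 24
- B: weight 6, pallet count 6, value 20
Best: $33.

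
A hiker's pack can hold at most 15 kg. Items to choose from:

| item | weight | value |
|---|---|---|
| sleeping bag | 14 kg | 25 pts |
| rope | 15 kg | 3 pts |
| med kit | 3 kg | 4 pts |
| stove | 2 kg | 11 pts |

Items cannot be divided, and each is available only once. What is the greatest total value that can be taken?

25 pts

Check high-value combinations within 15 kg:
- sleeping bag: weight 14, value 25
- med kit+stove: weight 3+2=5, value 4+11=15
- stove: weight 2, value 11
- med kit: weight 3, value 4
Best: 25 pts.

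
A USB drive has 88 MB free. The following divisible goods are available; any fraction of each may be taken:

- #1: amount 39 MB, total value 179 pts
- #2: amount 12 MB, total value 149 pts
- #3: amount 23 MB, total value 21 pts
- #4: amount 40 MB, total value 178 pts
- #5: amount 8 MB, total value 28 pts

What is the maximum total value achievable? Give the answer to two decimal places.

Take in order of value per unit:
- #2 (149/12 per unit): all 12 → value 149, running total 149.00
- #1 (179/39 per unit): all 39 → value 179, running total 328.00
- #4 (178/40 per unit): 37 of 40 → value 37×178/40 = 164.6500, running total 492.65
Total 492.65.

492.65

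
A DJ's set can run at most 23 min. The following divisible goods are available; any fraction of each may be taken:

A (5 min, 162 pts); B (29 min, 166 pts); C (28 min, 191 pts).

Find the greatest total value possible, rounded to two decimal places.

Take in order of value per unit:
- A (162/5 per unit): all 5 → value 162, running total 162.00
- C (191/28 per unit): 18 of 28 → value 18×191/28 = 122.7857, running total 284.79
Total 284.79.

284.79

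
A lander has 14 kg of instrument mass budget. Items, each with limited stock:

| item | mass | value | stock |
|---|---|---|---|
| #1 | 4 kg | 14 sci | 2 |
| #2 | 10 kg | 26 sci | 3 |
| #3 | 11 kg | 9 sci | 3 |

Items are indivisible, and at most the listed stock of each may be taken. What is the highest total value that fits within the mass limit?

Top feasible selections:
- 1×#1 + 1×#2: mass 14, value 40
- 2×#1: mass 8, value 28
- 1×#2: mass 10, value 26
- 1×#1: mass 4, value 14
Best: 40 sci.

40 sci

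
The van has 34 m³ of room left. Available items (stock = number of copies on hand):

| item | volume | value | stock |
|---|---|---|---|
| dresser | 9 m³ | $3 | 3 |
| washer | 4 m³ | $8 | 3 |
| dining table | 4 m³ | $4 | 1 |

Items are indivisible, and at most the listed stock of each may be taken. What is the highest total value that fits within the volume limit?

Top feasible selections:
- 2×dresser + 3×washer + 1×dining table: volume 34, value 34
- 1×dresser + 3×washer + 1×dining table: volume 25, value 31
- 2×dresser + 3×washer: volume 30, value 30
- 3×washer + 1×dining table: volume 16, value 28
Best: $34.

$34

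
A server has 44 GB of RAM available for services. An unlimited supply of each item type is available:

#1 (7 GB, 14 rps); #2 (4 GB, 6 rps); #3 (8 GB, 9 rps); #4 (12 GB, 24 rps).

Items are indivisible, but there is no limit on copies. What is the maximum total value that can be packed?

Best value-per-unit is #1 at 14/7; filling with it alone gives 6×14 = 84.
Optimal mix: 4×#1 + 1×#2 + 1×#4 → memory 44, value 86.

86 rps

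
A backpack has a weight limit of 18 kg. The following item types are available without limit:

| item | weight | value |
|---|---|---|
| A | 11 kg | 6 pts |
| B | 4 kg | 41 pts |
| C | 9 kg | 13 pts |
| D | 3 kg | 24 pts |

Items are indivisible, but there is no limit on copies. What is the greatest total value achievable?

171 pts

Best value-per-unit is B at 41/4; filling with it alone gives 4×41 = 164.
Optimal mix: 3×B + 2×D → weight 18, value 171.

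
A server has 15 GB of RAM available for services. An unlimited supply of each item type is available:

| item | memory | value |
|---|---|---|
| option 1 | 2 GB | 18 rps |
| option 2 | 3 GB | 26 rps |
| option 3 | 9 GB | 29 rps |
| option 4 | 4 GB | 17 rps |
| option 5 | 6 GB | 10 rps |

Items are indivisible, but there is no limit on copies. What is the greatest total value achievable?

Best value-per-unit is option 1 at 18/2; filling with it alone gives 7×18 = 126.
Optimal mix: 6×option 1 + 1×option 2 → memory 15, value 134.

134 rps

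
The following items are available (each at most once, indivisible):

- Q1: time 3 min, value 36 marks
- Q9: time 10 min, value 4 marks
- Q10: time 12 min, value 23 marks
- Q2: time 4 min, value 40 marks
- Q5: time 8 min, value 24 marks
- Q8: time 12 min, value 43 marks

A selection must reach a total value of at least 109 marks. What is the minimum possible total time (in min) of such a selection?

19

Subsets with value ≥ 109, sorted by total time:
- Q1+Q2+Q8: time 19, value 119
- Q1+Q2+Q5+Q8: time 27, value 143
Minimum time: 19 min.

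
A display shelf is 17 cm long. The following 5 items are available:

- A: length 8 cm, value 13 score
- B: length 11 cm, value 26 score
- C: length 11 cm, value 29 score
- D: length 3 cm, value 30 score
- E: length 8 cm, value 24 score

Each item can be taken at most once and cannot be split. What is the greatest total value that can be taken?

59 score

Check high-value combinations within 17 cm:
- C+D: length 11+3=14, value 29+30=59
- B+D: length 11+3=14, value 26+30=56
- D+E: length 3+8=11, value 30+24=54
Best: 59 score.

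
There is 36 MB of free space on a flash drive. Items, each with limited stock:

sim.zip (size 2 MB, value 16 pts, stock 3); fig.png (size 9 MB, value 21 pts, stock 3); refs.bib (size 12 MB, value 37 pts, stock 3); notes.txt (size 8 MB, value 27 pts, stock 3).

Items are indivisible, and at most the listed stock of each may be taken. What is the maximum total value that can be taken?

139 pts

Best selections within size 36 and stock limits:
- 3×sim.zip + 1×refs.bib + 2×notes.txt: size 34, value 139
- 3×sim.zip + 1×fig.png + 1×refs.bib + 1×notes.txt: size 35, value 133
- 2×sim.zip + 2×refs.bib + 1×notes.txt: size 36, value 133
- 3×sim.zip + 3×notes.txt: size 30, value 129
Best: 139 pts.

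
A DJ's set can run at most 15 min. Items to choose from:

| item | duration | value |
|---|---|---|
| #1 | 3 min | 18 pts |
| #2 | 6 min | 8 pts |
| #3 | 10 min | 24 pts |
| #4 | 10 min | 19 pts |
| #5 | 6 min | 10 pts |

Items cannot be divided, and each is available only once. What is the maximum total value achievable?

This is a 0/1 knapsack; check combinations near the capacity.
- #1+#3: duration 3+10=13, value 18+24=42
- #1+#4: duration 3+10=13, value 18+19=37
- #1+#2+#5: duration 3+6+6=15, value 18+8+10=36
- #1+#5: duration 3+6=9, value 18+10=28
Best: 42 pts.

42 pts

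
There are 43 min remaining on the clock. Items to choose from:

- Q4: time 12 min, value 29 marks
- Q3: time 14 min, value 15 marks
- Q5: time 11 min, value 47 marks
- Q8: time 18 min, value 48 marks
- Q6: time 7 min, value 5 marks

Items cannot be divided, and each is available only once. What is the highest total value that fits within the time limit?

Check high-value combinations within 43 min:
- Q4+Q5+Q8: time 12+11+18=41, value 29+47+48=124
- Q3+Q5+Q8: time 14+11+18=43, value 15+47+48=110
- Q5+Q8+Q6: time 11+18+7=36, value 47+48+5=100
- Q5+Q8: time 11+18=29, value 47+48=95
Best: 124 marks.

124 marks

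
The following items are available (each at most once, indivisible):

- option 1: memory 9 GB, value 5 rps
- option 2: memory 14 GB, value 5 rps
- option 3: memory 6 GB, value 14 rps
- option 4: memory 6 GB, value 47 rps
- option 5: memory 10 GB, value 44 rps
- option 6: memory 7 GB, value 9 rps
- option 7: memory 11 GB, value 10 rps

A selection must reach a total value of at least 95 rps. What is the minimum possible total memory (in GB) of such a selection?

22

Subsets with value ≥ 95, sorted by total memory:
- option 3+option 4+option 5: memory 22, value 105
- option 4+option 5+option 6: memory 23, value 100
Minimum memory: 22 GB.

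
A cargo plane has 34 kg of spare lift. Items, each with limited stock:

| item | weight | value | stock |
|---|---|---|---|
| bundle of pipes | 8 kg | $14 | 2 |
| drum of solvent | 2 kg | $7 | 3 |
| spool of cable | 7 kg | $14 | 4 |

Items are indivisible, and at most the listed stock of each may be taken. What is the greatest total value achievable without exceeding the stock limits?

Best selections within weight 34 and stock limits:
- 3×drum of solvent + 4×spool of cable: weight 34, value 77
- 2×drum of solvent + 4×spool of cable: weight 32, value 70
- 1×bundle of pipes + 2×drum of solvent + 3×spool of cable: weight 33, value 70
- 2×bundle of pipes + 2×drum of solvent + 2×spool of cable: weight 34, value 70
Best: $77.

$77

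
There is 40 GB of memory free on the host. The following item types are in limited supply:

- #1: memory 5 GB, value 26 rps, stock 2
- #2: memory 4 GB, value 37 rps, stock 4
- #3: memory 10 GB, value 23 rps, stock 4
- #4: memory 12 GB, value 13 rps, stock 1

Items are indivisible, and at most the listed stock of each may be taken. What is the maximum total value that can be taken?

Best selections within memory 40 and stock limits:
- 2×#1 + 4×#2 + 1×#3: memory 36, value 223
- 2×#1 + 4×#2 + 1×#4: memory 38, value 213
- 2×#1 + 4×#2: memory 26, value 200
Best: 223 rps.

223 rps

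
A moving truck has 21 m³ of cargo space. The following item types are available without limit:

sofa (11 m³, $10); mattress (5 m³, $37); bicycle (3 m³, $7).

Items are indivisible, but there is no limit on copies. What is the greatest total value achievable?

$148

Best value-per-unit is mattress at 37/5, and filling with it alone uses volume 4×5=20. No mix of the others beats 4×37 = 148.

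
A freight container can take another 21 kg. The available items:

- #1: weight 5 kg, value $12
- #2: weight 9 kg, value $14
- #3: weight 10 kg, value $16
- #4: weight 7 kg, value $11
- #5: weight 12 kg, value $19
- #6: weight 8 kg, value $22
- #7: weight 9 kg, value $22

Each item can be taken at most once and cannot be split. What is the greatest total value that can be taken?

Check high-value combinations within 21 kg:
- #1+#4+#6: weight 5+7+8=20, value 12+11+22=45
- #1+#4+#7: weight 5+7+9=21, value 12+11+22=45
- #6+#7: weight 8+9=17, value 22+22=44
Best: $45.

$45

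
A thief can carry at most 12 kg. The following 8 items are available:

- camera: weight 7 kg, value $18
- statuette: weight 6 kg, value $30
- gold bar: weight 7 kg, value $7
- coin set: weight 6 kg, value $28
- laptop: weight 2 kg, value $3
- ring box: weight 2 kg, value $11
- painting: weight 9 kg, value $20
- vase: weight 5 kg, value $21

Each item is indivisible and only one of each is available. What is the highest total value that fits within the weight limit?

$58

Check high-value combinations within 12 kg:
- statuette+coin set: weight 6+6=12, value 30+28=58
- statuette+vase: weight 6+5=11, value 30+21=51
- coin set+vase: weight 6+5=11, value 28+21=49
- statuette+laptop+ring box: weight 6+2+2=10, value 30+3+11=44
Best: $58.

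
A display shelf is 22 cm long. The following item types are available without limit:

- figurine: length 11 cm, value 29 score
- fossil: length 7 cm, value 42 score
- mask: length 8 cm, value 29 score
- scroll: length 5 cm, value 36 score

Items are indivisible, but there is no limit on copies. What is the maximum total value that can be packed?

150 score

Best value-per-unit is scroll at 36/5; filling with it alone gives 4×36 = 144.
Optimal mix: 1×fossil + 3×scroll → length 22, value 150.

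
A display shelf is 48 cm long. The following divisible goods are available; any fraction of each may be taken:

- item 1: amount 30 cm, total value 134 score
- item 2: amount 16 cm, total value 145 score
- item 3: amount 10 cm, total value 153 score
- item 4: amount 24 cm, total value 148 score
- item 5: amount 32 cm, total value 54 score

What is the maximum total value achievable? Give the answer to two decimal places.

Take in order of value per unit:
- item 3 (153/10 per unit): all 10 → value 153, running total 153.00
- item 2 (145/16 per unit): all 16 → value 145, running total 298.00
- item 4 (148/24 per unit): 22 of 24 → value 22×148/24 = 135.6667, running total 433.67
Total 433.67.

433.67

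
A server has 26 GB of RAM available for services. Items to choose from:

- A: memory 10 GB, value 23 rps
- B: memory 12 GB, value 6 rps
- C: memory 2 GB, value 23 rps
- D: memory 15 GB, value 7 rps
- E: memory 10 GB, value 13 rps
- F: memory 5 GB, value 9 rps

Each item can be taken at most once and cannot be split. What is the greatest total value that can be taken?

This is a 0/1 knapsack; check combinations near the capacity.
- A+C+E: memory 10+2+10=22, value 23+23+13=59
- A+C+F: memory 10+2+5=17, value 23+23+9=55
- A+B+C: memory 10+12+2=24, value 23+6+23=52
Best: 59 rps.

59 rps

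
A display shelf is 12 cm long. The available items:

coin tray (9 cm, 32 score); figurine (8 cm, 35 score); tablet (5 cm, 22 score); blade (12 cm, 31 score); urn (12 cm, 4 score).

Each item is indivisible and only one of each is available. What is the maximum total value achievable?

35 score

Check high-value combinations within 12 cm:
- figurine: length 8, value 35
- coin tray: length 9, value 32
- blade: length 12, value 31
- tablet: length 5, value 22
- urn: length 12, value 4
Best: 35 score.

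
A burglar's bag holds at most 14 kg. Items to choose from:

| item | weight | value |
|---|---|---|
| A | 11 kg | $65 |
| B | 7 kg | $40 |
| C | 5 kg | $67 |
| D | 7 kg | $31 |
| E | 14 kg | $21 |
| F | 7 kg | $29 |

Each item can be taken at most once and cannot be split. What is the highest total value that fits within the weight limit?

Check high-value combinations within 14 kg:
- B+C: weight 7+5=12, value 40+67=107
- C+D: weight 5+7=12, value 67+31=98
- C+F: weight 5+7=12, value 67+29=96
- B+D: weight 7+7=14, value 40+31=71
Best: $107.

$107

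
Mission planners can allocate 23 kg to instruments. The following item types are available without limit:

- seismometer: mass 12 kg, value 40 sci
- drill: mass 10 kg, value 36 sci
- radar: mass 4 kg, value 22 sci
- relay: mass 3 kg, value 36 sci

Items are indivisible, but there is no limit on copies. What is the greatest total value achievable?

Best value-per-unit is relay at 36/3, and filling with it alone uses mass 7×3=21. No mix of the others beats 7×36 = 252.

252 sci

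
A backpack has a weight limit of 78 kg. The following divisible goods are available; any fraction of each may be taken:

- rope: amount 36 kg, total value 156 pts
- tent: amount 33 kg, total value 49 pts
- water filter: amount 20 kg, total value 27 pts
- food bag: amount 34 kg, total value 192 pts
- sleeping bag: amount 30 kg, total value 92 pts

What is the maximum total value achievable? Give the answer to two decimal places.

372.53

Take in order of value per unit:
- food bag (192/34 per unit): all 34 → value 192, running total 192.00
- rope (156/36 per unit): all 36 → value 156, running total 348.00
- sleeping bag (92/30 per unit): 8 of 30 → value 8×92/30 = 24.5333, running total 372.53
Total 372.53.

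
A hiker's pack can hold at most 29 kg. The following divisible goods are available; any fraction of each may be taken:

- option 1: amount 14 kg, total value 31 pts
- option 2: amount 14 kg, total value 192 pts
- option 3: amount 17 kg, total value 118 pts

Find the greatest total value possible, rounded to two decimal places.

Take in order of value per unit:
- option 2 (192/14 per unit): all 14 → value 192, running total 192.00
- option 3 (118/17 per unit): 15 of 17 → value 15×118/17 = 104.1176, running total 296.12
Total 296.12.

296.12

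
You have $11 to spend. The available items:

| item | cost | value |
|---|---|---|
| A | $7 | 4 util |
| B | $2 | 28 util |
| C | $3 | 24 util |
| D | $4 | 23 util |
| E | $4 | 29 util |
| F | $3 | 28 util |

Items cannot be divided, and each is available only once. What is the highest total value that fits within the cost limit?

85 util

This is a 0/1 knapsack; check combinations near the capacity.
- B+E+F: cost 2+4+3=9, value 28+29+28=85
- B+C+E: cost 2+3+4=9, value 28+24+29=81
- C+E+F: cost 3+4+3=10, value 24+29+28=81
- B+C+F: cost 2+3+3=8, value 28+24+28=80
Best: 85 util.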